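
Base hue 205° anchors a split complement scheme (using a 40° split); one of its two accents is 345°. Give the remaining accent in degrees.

65°

Split-complementary hues sit 40° either side of the complement.
Complement of the base 205°: 205 + 180 = 385 → 385 − 360 = 25°
The given accent 345° is 40° one side of 25°; the other accent sits 40° the other side: 25 + 40 = 65°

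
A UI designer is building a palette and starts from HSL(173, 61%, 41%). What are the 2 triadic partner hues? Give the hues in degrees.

293° and 53°

173 + 120 = 293°
173 + 240 = 413 → 413 − 360 = 53°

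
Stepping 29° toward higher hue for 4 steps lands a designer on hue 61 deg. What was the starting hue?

4 steps of 29° (toward higher hue) give a net shift of +116°.
Start = end − shift: 61 − 116 = -55 → -55 + 360 = 305°

305°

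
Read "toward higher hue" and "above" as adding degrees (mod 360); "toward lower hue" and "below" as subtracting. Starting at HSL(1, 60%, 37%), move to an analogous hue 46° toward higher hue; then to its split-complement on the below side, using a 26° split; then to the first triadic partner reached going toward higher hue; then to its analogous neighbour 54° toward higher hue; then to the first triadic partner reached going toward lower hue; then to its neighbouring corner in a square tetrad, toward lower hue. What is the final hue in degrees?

165°

1 + 46 = 47°   (analog 46° ↑)
47 + 154 = 201°   (split-comp 26° ↓)
201 + 120 = 321°   (triadic ↑)
321 + 54 = 375 → 375 − 360 = 15°   (analog 54° ↑)
15 − 120 = -105 → -105 + 360 = 255°   (triadic ↓)
255 − 90 = 165°   (square ↓)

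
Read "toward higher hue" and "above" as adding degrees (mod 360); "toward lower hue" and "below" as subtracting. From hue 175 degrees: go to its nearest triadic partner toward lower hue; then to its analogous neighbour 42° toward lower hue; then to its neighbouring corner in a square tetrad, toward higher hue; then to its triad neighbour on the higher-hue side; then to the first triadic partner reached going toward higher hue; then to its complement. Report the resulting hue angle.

175 − 120 = 55°   (triadic ↓)
55 − 42 = 13°   (analog 42° ↓)
13 + 90 = 103°   (square ↑)
103 + 120 = 223°   (triadic ↑)
223 + 120 = 343°   (triadic ↑)
343 + 180 = 523 → 523 − 360 = 163°   (complement)

163°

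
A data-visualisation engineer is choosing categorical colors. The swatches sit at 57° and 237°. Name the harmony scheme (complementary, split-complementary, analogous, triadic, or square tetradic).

complementary

Sort the hues: 57°, 237°.
Successive gaps around the wheel: 180°, 180°.
Two hues 180° apart are complementary.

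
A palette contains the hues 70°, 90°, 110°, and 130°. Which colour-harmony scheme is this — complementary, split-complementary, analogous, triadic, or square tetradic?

Sort the hues: 70°, 90°, 110°, 130°.
Successive gaps around the wheel: 20°, 20°, 20°, 300°.
A run of hues at equal small steps (20°) with one large closing gap is an analogous group.

analogous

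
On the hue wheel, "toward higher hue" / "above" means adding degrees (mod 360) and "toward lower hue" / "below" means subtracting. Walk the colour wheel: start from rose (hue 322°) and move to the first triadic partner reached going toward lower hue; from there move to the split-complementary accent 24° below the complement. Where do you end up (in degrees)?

358°

322 − 120 = 202°   (triadic ↓)
202 + 156 = 358°   (split-comp 24° ↓)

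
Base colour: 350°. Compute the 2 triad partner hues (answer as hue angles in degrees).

110° and 230°

350 + 120 = 470 → 470 − 360 = 110°
350 + 240 = 590 → 590 − 360 = 230°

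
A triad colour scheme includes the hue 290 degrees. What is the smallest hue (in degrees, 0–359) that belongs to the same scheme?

A triad places three hues 120° apart.
The full set through 290° is {50°, 170°, 290°}.

50°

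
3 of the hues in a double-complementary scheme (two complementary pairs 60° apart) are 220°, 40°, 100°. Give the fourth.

280°

A rectangular tetradic uses two complementary pairs 60° apart: offsets 0°, 60°, 180°, 240°.
Among {40°, 100°, 220°}, 40° and 220° are a 180° pair.
The remaining hue 100° needs its own complement: 100 + 180 = 280°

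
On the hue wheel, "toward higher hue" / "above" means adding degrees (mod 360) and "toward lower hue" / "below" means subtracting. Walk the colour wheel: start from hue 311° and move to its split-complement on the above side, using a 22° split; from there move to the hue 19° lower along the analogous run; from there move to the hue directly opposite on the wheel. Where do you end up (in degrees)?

+202° (split-comp 22° ↑): 311 + 202 = 513 → 513 − 360 = 153°
−19° (analog 19° ↓): 153 − 19 = 134°
+180° (complement): 134 + 180 = 314°

314°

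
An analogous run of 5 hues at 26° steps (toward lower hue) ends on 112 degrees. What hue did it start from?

216°

4 steps of 26° (toward lower hue) give a net shift of −104°.
Start = end − shift: 112 + 104 = 216°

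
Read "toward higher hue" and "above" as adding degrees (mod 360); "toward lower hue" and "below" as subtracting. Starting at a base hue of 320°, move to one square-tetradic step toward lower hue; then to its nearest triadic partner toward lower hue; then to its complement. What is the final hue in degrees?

290°

−90° (square ↓): 320 − 90 = 230°
−120° (triadic ↓): 230 − 120 = 110°
+180° (complement): 110 + 180 = 290°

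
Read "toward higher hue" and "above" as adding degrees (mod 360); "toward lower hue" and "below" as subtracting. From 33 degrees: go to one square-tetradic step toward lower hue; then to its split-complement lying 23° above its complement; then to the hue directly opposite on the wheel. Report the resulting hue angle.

33 − 90 = -57 → -57 + 360 = 303°   (square ↓)
303 + 203 = 506 → 506 − 360 = 146°   (split-comp 23° ↑)
146 + 180 = 326°   (complement)

326°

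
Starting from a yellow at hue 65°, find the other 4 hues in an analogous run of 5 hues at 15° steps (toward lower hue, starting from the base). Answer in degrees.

Analogous hues sit every 15° along the wheel.
65 − 15 = 50°
65 − 30 = 35°
65 − 45 = 20°
65 − 60 = 5°

50°, 35°, 20° and 5°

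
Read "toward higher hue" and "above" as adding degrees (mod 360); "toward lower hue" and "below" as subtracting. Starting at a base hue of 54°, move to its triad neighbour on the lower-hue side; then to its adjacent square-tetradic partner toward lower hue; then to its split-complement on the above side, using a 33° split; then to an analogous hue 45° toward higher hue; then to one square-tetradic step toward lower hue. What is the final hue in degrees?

−120° (triadic ↓): 54 − 120 = -66 → -66 + 360 = 294°
−90° (square ↓): 294 − 90 = 204°
+213° (split-comp 33° ↑): 204 + 213 = 417 → 417 − 360 = 57°
+45° (analog 45° ↑): 57 + 45 = 102°
−90° (square ↓): 102 − 90 = 12°

12°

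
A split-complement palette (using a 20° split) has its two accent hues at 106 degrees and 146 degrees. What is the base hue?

306°

The accents sit 20° either side of the complement, so the complement is their short-arc midpoint on the wheel.
Short-arc midpoint of 106° and 146°: 126°.
Base is 180° from the complement: 126 − 180 = -54 → -54 + 360 = 306°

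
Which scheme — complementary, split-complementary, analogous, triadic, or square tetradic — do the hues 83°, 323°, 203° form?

triadic

Sort the hues: 83°, 203°, 323°.
Successive gaps around the wheel: 120°, 120°, 120°.
Three hues equally spaced 120° apart form a triad.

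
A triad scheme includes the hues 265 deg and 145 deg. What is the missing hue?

A triad places three hues 120° apart.
The full set through 145° is {25°, 145°, 265°}.
Given {145°, 265°}, the missing hue is 25°.

25°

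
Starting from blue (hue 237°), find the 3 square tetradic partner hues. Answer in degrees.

327°, 57° and 147°

A square tetradic scheme places four hues every 90°.
237 + 90 = 327°
237 + 180 = 417 → 417 − 360 = 57°
237 + 270 = 507 → 507 − 360 = 147°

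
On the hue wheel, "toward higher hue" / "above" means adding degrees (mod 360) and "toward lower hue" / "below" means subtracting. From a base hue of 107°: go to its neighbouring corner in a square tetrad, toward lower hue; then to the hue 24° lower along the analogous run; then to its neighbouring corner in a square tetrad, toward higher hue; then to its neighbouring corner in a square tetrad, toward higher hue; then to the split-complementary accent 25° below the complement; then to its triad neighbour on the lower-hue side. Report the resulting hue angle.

208°

−90° (square ↓): 107 − 90 = 17°
−24° (analog 24° ↓): 17 − 24 = -7 → -7 + 360 = 353°
+90° (square ↑): 353 + 90 = 443 → 443 − 360 = 83°
+90° (square ↑): 83 + 90 = 173°
+155° (split-comp 25° ↓): 173 + 155 = 328°
−120° (triadic ↓): 328 − 120 = 208°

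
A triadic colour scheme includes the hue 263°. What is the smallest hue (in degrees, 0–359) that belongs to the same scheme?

A triad places three hues 120° apart.
The full set through 263° is {23°, 143°, 263°}.

23°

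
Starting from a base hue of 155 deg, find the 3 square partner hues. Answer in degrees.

245°, 335°, and 65°

A square tetradic scheme places four hues every 90°.
155 + 90 = 245°
155 + 180 = 335°
155 + 270 = 425 → 425 − 360 = 65°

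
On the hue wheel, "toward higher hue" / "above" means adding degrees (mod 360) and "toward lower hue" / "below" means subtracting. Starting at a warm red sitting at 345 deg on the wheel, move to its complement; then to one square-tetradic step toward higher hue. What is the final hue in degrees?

255°

complement +180°: 345 + 180 = 525 → 525 − 360 = 165°
square ↑ +90°: 165 + 90 = 255°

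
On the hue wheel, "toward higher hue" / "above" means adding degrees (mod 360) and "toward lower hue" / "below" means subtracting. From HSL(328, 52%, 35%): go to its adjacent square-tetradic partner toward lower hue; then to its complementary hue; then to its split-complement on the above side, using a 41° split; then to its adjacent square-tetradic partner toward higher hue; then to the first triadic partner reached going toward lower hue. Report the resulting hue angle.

square ↓ −90°: 328 − 90 = 238°
complement +180°: 238 + 180 = 418 → 418 − 360 = 58°
split-comp 41° ↑ +221°: 58 + 221 = 279°
square ↑ +90°: 279 + 90 = 369 → 369 − 360 = 9°
triadic ↓ −120°: 9 − 120 = -111 → -111 + 360 = 249°

249°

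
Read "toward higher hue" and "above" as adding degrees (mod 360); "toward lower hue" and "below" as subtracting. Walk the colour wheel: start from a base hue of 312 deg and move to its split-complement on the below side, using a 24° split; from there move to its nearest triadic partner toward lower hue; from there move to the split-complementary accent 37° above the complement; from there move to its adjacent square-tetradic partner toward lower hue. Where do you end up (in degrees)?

split-comp 24° ↓ +156°: 312 + 156 = 468 → 468 − 360 = 108°
triadic ↓ −120°: 108 − 120 = -12 → -12 + 360 = 348°
split-comp 37° ↑ +217°: 348 + 217 = 565 → 565 − 360 = 205°
square ↓ −90°: 205 − 90 = 115°

115°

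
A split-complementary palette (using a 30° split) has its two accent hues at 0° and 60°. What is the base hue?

The accents sit 30° either side of the complement, so the complement is their short-arc midpoint on the wheel.
Short-arc midpoint of 0° and 60°: 30°.
Base is 180° from the complement: 30 − 180 = -150 → -150 + 360 = 210°

210°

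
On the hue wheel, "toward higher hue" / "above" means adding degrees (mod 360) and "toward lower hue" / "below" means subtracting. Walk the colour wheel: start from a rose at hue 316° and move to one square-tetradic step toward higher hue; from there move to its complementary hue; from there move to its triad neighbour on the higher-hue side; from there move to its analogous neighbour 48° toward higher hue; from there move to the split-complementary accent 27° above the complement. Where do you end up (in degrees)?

241°

316 + 90 = 406 → 406 − 360 = 46°   (square ↑)
46 + 180 = 226°   (complement)
226 + 120 = 346°   (triadic ↑)
346 + 48 = 394 → 394 − 360 = 34°   (analog 48° ↑)
34 + 207 = 241°   (split-comp 27° ↑)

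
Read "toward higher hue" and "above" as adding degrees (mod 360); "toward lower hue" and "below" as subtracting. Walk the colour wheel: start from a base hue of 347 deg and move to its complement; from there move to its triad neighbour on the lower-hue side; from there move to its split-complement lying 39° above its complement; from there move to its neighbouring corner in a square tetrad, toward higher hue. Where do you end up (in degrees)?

complement +180°: 347 + 180 = 527 → 527 − 360 = 167°
triadic ↓ −120°: 167 − 120 = 47°
split-comp 39° ↑ +219°: 47 + 219 = 266°
square ↑ +90°: 266 + 90 = 356°

356°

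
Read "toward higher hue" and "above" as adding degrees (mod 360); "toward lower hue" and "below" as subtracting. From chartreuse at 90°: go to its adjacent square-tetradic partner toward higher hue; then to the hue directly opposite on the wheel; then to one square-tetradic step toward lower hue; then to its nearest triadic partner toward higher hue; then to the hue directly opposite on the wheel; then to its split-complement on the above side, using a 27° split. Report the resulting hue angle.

90 + 90 = 180°   (square ↑)
180 + 180 = 360 → 360 − 360 = 0°   (complement)
0 − 90 = -90 → -90 + 360 = 270°   (square ↓)
270 + 120 = 390 → 390 − 360 = 30°   (triadic ↑)
30 + 180 = 210°   (complement)
210 + 207 = 417 → 417 − 360 = 57°   (split-comp 27° ↑)

57°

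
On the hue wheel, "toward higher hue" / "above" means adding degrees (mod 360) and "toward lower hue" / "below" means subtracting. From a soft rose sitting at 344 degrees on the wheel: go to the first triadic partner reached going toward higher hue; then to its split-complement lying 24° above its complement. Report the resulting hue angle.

triadic ↑ +120°: 344 + 120 = 464 → 464 − 360 = 104°
split-comp 24° ↑ +204°: 104 + 204 = 308°

308°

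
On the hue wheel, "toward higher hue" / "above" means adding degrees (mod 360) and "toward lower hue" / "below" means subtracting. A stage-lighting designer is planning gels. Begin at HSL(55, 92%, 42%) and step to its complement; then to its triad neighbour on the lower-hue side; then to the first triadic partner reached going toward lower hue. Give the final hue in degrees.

55 + 180 = 235°   (complement)
235 − 120 = 115°   (triadic ↓)
115 − 120 = -5 → -5 + 360 = 355°   (triadic ↓)

355°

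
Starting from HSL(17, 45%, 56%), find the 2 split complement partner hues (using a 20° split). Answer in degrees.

177° and 217°

Split-complementary hues sit 20° either side of the complement.
Complement of 17°: 17 + 180 = 197°
197 − 20 = 177°
197 + 20 = 217°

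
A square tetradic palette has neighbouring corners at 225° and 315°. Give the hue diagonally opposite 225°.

45°

A square tetradic scheme places four hues 90° apart; opposite corners are 180° apart.
225 + 180 = 405 → 405 − 360 = 45°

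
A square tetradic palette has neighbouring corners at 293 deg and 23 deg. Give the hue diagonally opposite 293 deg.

113°

A square tetradic scheme places four hues 90° apart; opposite corners are 180° apart.
293 + 180 = 473 → 473 − 360 = 113°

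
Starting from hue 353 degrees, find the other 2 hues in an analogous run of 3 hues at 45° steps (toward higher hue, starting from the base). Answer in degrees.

Analogous hues sit every 45° along the wheel.
353 + 45 = 398 → 398 − 360 = 38°
353 + 90 = 443 → 443 − 360 = 83°

38° and 83°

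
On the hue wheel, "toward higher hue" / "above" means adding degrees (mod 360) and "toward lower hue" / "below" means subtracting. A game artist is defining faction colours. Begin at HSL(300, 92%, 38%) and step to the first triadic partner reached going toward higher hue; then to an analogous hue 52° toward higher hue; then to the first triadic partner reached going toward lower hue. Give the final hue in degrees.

352°

triadic ↑ +120°: 300 + 120 = 420 → 420 − 360 = 60°
analog 52° ↑ +52°: 60 + 52 = 112°
triadic ↓ −120°: 112 − 120 = -8 → -8 + 360 = 352°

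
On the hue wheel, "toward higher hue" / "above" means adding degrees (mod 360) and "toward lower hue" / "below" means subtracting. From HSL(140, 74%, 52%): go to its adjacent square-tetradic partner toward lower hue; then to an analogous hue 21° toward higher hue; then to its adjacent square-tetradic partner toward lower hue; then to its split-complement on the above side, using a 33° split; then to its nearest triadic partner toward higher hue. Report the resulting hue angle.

314°

−90° (square ↓): 140 − 90 = 50°
+21° (analog 21° ↑): 50 + 21 = 71°
−90° (square ↓): 71 − 90 = -19 → -19 + 360 = 341°
+213° (split-comp 33° ↑): 341 + 213 = 554 → 554 − 360 = 194°
+120° (triadic ↑): 194 + 120 = 314°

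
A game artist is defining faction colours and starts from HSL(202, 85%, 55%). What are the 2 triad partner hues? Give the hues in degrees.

A triad places three hues 120° apart.
202 + 120 = 322°
202 + 240 = 442 → 442 − 360 = 82°

322° and 82°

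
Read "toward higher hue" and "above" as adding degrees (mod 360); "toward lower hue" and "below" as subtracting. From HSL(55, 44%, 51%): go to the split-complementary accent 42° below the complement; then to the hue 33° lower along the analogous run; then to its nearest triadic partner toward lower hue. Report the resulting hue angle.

40°

+138° (split-comp 42° ↓): 55 + 138 = 193°
−33° (analog 33° ↓): 193 − 33 = 160°
−120° (triadic ↓): 160 − 120 = 40°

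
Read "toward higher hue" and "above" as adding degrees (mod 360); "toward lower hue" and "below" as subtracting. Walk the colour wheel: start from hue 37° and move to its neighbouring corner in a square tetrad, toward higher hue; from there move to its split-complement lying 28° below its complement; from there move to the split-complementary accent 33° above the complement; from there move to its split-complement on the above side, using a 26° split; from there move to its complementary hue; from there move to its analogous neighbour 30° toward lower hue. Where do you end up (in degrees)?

128°

+90° (square ↑): 37 + 90 = 127°
+152° (split-comp 28° ↓): 127 + 152 = 279°
+213° (split-comp 33° ↑): 279 + 213 = 492 → 492 − 360 = 132°
+206° (split-comp 26° ↑): 132 + 206 = 338°
+180° (complement): 338 + 180 = 518 → 518 − 360 = 158°
−30° (analog 30° ↓): 158 − 30 = 128°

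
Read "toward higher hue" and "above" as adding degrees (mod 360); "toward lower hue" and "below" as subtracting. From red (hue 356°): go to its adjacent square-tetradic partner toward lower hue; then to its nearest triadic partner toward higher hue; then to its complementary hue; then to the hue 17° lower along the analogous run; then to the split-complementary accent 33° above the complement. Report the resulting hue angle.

square ↓ −90°: 356 − 90 = 266°
triadic ↑ +120°: 266 + 120 = 386 → 386 − 360 = 26°
complement +180°: 26 + 180 = 206°
analog 17° ↓ −17°: 206 − 17 = 189°
split-comp 33° ↑ +213°: 189 + 213 = 402 → 402 − 360 = 42°

42°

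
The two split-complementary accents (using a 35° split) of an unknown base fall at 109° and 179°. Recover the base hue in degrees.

The accents sit 35° either side of the complement, so the complement is their short-arc midpoint on the wheel.
Short-arc midpoint of 109° and 179°: 144°.
Base is 180° from the complement: 144 − 180 = -36 → -36 + 360 = 324°

324°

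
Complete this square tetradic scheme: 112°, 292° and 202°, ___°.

22°

A square tetradic scheme places four hues every 90°.
The full set through 112° is {22°, 112°, 202°, 292°}.
Given {112°, 202°, 292°}, the missing hue is 22°.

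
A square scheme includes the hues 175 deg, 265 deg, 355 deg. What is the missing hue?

85°

A square tetradic scheme places four hues every 90°.
The full set through 175° is {85°, 175°, 265°, 355°}.
Given {175°, 265°, 355°}, the missing hue is 85°.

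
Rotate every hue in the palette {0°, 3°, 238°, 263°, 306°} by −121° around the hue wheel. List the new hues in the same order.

239°, 242°, 117°, 142°, 185°

0 − 121 = -121 → -121 + 360 = 239°
3 − 121 = -118 → -118 + 360 = 242°
238 − 121 = 117°
263 − 121 = 142°
306 − 121 = 185°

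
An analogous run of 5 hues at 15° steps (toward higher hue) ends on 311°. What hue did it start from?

251°

4 steps of 15° (toward higher hue) give a net shift of +60°.
Start = end − shift: 311 − 60 = 251°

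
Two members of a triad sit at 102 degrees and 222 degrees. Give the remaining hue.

A triad spaces three hues 120° apart.
The full set is {102°, 222°, 342°}.

342°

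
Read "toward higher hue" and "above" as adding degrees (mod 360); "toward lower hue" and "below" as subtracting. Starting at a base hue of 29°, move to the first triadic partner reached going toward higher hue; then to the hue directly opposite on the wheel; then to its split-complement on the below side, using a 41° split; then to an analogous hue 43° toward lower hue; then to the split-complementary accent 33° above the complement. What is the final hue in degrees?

278°

+120° (triadic ↑): 29 + 120 = 149°
+180° (complement): 149 + 180 = 329°
+139° (split-comp 41° ↓): 329 + 139 = 468 → 468 − 360 = 108°
−43° (analog 43° ↓): 108 − 43 = 65°
+213° (split-comp 33° ↑): 65 + 213 = 278°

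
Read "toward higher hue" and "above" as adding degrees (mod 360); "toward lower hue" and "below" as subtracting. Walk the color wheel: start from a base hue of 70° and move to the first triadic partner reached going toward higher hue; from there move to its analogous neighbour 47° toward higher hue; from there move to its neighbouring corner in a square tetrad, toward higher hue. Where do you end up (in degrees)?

+120° (triadic ↑): 70 + 120 = 190°
+47° (analog 47° ↑): 190 + 47 = 237°
+90° (square ↑): 237 + 90 = 327°

327°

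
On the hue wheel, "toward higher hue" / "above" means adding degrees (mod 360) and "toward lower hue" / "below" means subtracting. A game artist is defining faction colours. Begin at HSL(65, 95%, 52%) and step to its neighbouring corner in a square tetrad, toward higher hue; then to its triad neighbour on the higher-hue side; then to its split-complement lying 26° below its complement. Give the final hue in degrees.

69°

+90° (square ↑): 65 + 90 = 155°
+120° (triadic ↑): 155 + 120 = 275°
+154° (split-comp 26° ↓): 275 + 154 = 429 → 429 − 360 = 69°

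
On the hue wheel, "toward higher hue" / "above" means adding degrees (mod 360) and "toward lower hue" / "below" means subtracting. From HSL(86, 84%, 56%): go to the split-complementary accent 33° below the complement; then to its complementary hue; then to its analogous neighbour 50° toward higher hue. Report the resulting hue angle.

+147° (split-comp 33° ↓): 86 + 147 = 233°
+180° (complement): 233 + 180 = 413 → 413 − 360 = 53°
+50° (analog 50° ↑): 53 + 50 = 103°

103°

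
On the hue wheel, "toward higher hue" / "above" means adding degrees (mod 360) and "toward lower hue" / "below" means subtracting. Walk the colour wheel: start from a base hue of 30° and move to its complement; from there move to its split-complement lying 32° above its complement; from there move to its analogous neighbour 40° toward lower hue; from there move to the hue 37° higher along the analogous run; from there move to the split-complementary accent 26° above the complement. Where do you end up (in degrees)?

265°

+180° (complement): 30 + 180 = 210°
+212° (split-comp 32° ↑): 210 + 212 = 422 → 422 − 360 = 62°
−40° (analog 40° ↓): 62 − 40 = 22°
+37° (analog 37° ↑): 22 + 37 = 59°
+206° (split-comp 26° ↑): 59 + 206 = 265°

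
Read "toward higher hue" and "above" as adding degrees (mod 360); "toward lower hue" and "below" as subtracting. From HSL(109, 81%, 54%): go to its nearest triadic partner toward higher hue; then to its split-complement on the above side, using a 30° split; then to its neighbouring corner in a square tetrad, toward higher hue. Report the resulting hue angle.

triadic ↑ +120°: 109 + 120 = 229°
split-comp 30° ↑ +210°: 229 + 210 = 439 → 439 − 360 = 79°
square ↑ +90°: 79 + 90 = 169°

169°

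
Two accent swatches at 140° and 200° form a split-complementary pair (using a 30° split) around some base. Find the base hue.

The accents sit 30° either side of the complement, so the complement is their short-arc midpoint on the wheel.
Short-arc midpoint of 140° and 200°: 170°.
Base is 180° from the complement: 170 − 180 = -10 → -10 + 360 = 350°

350°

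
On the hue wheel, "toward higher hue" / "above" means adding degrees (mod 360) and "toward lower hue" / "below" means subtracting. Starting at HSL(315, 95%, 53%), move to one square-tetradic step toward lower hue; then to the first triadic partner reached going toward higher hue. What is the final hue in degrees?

345°

315 − 90 = 225°   (square ↓)
225 + 120 = 345°   (triadic ↑)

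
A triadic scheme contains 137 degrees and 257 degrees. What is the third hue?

17°

A triad spaces three hues 120° apart.
The full set is {17°, 137°, 257°}.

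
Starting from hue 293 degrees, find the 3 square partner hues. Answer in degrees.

A square tetradic scheme places four hues every 90°.
293 + 90 = 383 → 383 − 360 = 23°
293 + 180 = 473 → 473 − 360 = 113°
293 + 270 = 563 → 563 − 360 = 203°

23°, 113°, 203°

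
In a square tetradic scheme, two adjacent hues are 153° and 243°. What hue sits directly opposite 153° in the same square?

333°

A square tetradic scheme places four hues 90° apart; opposite corners are 180° apart.
153 + 180 = 333°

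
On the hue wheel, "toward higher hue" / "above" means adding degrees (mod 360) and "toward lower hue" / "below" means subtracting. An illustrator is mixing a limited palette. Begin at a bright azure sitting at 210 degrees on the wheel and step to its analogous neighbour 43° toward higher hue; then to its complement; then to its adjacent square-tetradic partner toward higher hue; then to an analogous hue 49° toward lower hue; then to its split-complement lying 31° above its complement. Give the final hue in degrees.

325°

210 + 43 = 253°   (analog 43° ↑)
253 + 180 = 433 → 433 − 360 = 73°   (complement)
73 + 90 = 163°   (square ↑)
163 − 49 = 114°   (analog 49° ↓)
114 + 211 = 325°   (split-comp 31° ↑)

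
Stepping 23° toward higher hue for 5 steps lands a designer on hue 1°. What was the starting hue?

246°

5 steps of 23° (toward higher hue) give a net shift of +115°.
Start = end − shift: 1 − 115 = -114 → -114 + 360 = 246°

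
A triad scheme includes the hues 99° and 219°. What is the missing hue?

339°

A triad places three hues 120° apart.
The full set through 99° is {99°, 219°, 339°}.
Given {99°, 219°}, the missing hue is 339°.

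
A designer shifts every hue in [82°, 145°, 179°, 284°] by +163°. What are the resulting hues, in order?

82 + 163 = 245°
145 + 163 = 308°
179 + 163 = 342°
284 + 163 = 447 → 447 − 360 = 87°

245°, 308°, 342°, 87°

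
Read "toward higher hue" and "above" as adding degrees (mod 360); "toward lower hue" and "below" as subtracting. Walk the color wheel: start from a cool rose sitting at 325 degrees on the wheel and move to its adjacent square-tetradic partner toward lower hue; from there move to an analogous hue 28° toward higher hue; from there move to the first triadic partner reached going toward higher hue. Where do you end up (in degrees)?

325 − 90 = 235°   (square ↓)
235 + 28 = 263°   (analog 28° ↑)
263 + 120 = 383 → 383 − 360 = 23°   (triadic ↑)

23°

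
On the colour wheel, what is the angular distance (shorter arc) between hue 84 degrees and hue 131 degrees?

|84 − 131| = 47.
47 ≤ 180, so the shorter arc is 47°.

47°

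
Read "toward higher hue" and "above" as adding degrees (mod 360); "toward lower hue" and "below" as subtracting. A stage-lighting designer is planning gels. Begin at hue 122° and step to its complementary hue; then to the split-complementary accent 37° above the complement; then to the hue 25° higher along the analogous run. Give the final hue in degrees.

+180° (complement): 122 + 180 = 302°
+217° (split-comp 37° ↑): 302 + 217 = 519 → 519 − 360 = 159°
+25° (analog 25° ↑): 159 + 25 = 184°

184°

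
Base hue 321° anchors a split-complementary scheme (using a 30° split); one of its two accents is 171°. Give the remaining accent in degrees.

Split-complementary hues sit 30° either side of the complement.
Complement of the base 321°: 321 + 180 = 501 → 501 − 360 = 141°
The given accent 171° is 30° one side of 141°; the other accent sits 30° the other side: 141 − 30 = 111°

111°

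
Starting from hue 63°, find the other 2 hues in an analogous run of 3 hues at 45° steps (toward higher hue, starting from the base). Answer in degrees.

108° and 153°

Analogous hues sit every 45° along the wheel.
63 + 45 = 108°
63 + 90 = 153°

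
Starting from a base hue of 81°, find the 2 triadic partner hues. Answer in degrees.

A triad places three hues 120° apart.
81 + 120 = 201°
81 + 240 = 321°

201° and 321°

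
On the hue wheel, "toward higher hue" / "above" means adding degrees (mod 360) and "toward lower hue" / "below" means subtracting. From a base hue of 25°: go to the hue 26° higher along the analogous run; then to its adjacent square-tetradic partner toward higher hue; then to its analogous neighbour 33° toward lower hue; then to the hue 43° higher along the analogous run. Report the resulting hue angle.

+26° (analog 26° ↑): 25 + 26 = 51°
+90° (square ↑): 51 + 90 = 141°
−33° (analog 33° ↓): 141 − 33 = 108°
+43° (analog 43° ↑): 108 + 43 = 151°

151°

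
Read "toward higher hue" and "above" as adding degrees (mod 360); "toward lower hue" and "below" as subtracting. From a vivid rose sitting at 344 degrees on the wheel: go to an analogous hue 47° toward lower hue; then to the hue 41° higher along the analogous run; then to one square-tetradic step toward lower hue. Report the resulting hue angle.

344 − 47 = 297°   (analog 47° ↓)
297 + 41 = 338°   (analog 41° ↑)
338 − 90 = 248°   (square ↓)

248°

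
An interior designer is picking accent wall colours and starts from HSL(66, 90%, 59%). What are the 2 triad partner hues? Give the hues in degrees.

A triad places three hues 120° apart.
66 + 120 = 186°
66 + 240 = 306°

186° and 306°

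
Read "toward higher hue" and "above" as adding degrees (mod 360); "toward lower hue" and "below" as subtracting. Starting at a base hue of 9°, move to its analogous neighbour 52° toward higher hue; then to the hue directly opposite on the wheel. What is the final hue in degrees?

+52° (analog 52° ↑): 9 + 52 = 61°
+180° (complement): 61 + 180 = 241°

241°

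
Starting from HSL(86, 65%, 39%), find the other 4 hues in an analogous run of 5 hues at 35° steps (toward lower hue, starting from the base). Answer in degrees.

51°, 16°, 341° and 306°

Analogous hues sit every 35° along the wheel.
86 − 35 = 51°
86 − 70 = 16°
86 − 105 = -19 → -19 + 360 = 341°
86 − 140 = -54 → -54 + 360 = 306°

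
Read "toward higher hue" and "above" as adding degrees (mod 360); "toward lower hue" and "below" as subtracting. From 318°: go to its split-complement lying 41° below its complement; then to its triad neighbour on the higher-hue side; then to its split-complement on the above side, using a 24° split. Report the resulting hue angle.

61°

split-comp 41° ↓ +139°: 318 + 139 = 457 → 457 − 360 = 97°
triadic ↑ +120°: 97 + 120 = 217°
split-comp 24° ↑ +204°: 217 + 204 = 421 → 421 − 360 = 61°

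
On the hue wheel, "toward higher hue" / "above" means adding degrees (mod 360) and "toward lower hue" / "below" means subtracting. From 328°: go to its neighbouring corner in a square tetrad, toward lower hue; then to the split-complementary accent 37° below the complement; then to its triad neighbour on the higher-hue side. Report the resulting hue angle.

square ↓ −90°: 328 − 90 = 238°
split-comp 37° ↓ +143°: 238 + 143 = 381 → 381 − 360 = 21°
triadic ↑ +120°: 21 + 120 = 141°

141°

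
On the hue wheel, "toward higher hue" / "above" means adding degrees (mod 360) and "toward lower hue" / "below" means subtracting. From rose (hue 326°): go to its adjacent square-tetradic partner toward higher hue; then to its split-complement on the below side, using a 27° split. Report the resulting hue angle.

209°

+90° (square ↑): 326 + 90 = 416 → 416 − 360 = 56°
+153° (split-comp 27° ↓): 56 + 153 = 209°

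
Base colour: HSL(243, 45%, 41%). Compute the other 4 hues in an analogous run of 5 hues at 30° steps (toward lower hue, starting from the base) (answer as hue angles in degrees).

213°, 183°, 153°, 123°

Analogous hues sit every 30° along the wheel.
243 − 30 = 213°
243 − 60 = 183°
243 − 90 = 153°
243 − 120 = 123°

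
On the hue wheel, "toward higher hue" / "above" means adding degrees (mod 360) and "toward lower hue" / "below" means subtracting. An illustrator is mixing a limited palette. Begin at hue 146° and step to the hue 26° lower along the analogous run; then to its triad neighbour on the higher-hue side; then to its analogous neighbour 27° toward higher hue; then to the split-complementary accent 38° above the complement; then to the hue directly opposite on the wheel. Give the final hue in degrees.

305°

−26° (analog 26° ↓): 146 − 26 = 120°
+120° (triadic ↑): 120 + 120 = 240°
+27° (analog 27° ↑): 240 + 27 = 267°
+218° (split-comp 38° ↑): 267 + 218 = 485 → 485 − 360 = 125°
+180° (complement): 125 + 180 = 305°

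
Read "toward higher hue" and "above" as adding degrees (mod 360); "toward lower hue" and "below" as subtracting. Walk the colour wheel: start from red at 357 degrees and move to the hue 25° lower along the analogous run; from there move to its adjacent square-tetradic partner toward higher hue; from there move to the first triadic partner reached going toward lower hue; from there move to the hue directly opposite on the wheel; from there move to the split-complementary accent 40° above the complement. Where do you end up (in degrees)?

357 − 25 = 332°   (analog 25° ↓)
332 + 90 = 422 → 422 − 360 = 62°   (square ↑)
62 − 120 = -58 → -58 + 360 = 302°   (triadic ↓)
302 + 180 = 482 → 482 − 360 = 122°   (complement)
122 + 220 = 342°   (split-comp 40° ↑)

342°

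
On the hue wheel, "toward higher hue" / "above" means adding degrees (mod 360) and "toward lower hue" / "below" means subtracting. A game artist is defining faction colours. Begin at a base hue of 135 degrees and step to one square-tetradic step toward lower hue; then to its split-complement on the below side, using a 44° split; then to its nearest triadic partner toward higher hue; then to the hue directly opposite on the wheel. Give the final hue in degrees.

−90° (square ↓): 135 − 90 = 45°
+136° (split-comp 44° ↓): 45 + 136 = 181°
+120° (triadic ↑): 181 + 120 = 301°
+180° (complement): 301 + 180 = 481 → 481 − 360 = 121°

121°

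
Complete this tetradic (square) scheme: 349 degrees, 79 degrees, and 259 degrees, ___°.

A square tetradic scheme places four hues every 90°.
The full set through 79° is {79°, 169°, 259°, 349°}.
Given {79°, 259°, 349°}, the missing hue is 169°.

169°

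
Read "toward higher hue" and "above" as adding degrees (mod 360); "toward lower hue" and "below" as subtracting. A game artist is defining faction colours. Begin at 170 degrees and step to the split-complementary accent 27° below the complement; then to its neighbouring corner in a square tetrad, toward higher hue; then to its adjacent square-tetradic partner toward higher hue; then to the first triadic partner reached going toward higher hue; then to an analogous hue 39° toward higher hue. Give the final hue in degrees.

split-comp 27° ↓ +153°: 170 + 153 = 323°
square ↑ +90°: 323 + 90 = 413 → 413 − 360 = 53°
square ↑ +90°: 53 + 90 = 143°
triadic ↑ +120°: 143 + 120 = 263°
analog 39° ↑ +39°: 263 + 39 = 302°

302°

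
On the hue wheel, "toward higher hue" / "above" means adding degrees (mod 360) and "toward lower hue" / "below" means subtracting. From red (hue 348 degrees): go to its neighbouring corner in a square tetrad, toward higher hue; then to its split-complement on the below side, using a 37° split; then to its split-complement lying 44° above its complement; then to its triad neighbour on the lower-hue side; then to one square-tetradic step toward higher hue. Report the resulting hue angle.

+90° (square ↑): 348 + 90 = 438 → 438 − 360 = 78°
+143° (split-comp 37° ↓): 78 + 143 = 221°
+224° (split-comp 44° ↑): 221 + 224 = 445 → 445 − 360 = 85°
−120° (triadic ↓): 85 − 120 = -35 → -35 + 360 = 325°
+90° (square ↑): 325 + 90 = 415 → 415 − 360 = 55°

55°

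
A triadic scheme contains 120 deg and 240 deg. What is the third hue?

A triad spaces three hues 120° apart.
The full set is {0°, 120°, 240°}.

0°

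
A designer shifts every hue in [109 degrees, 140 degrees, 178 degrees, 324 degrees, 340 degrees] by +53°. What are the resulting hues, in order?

162°, 193°, 231°, 17°, 33°

109 + 53 = 162°
140 + 53 = 193°
178 + 53 = 231°
324 + 53 = 377 → 377 − 360 = 17°
340 + 53 = 393 → 393 − 360 = 33°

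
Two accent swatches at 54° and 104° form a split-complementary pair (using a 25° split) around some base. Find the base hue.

The accents sit 25° either side of the complement, so the complement is their short-arc midpoint on the wheel.
Short-arc midpoint of 54° and 104°: 79°.
Base is 180° from the complement: 79 − 180 = -101 → -101 + 360 = 259°

259°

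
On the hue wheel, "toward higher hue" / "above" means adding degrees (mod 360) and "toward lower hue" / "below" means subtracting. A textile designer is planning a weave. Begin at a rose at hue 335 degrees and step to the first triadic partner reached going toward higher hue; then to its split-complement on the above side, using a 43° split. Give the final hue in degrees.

+120° (triadic ↑): 335 + 120 = 455 → 455 − 360 = 95°
+223° (split-comp 43° ↑): 95 + 223 = 318°

318°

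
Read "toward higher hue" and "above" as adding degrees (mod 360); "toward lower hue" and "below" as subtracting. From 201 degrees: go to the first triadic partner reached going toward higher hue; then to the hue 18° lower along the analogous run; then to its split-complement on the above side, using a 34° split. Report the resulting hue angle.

triadic ↑ +120°: 201 + 120 = 321°
analog 18° ↓ −18°: 321 − 18 = 303°
split-comp 34° ↑ +214°: 303 + 214 = 517 → 517 − 360 = 157°

157°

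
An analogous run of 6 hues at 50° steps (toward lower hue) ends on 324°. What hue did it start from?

5 steps of 50° (toward lower hue) give a net shift of −250°.
Start = end − shift: 324 + 250 = 574 → 574 − 360 = 214°

214°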